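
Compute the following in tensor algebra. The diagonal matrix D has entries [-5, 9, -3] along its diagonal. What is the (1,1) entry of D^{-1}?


For a diagonal matrix, the inverse has entries (D^{-1})_{ii} = 1/d_{ii}.
The diagonal entries are: d_{11} = -5, d_{22} = 9, d_{33} = -3
We need (D^{-1})_{11} = 1/d_{11} = 1/-5 = -1/5

-1/5


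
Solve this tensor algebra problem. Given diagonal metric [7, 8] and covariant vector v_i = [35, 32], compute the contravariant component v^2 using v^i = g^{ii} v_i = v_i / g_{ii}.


To raise an index with a diagonal metric: v^i = v_i / g_{ii}.
For index 2: v_2 = 32, g_{22} = 8
v^2 = 32 / 8 = 4

4


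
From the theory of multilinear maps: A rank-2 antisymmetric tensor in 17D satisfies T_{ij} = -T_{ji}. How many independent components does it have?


An antisymmetric rank-2 tensor satisfies A_{ij} = -A_{ji}, so diagonal entries are zero.
The independent components are the upper-triangular entries: C(n, 2) = n(n-1)/2.
n = 17
C(17, 2) = 17 * 16 / 2 = 272 / 2 = 136

136


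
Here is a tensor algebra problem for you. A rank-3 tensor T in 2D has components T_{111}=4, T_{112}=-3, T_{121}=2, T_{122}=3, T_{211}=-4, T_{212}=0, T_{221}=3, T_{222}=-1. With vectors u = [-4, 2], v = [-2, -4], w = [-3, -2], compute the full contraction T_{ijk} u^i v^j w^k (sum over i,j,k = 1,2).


S = sum over i,j,k of T_{ijk} u_i v_j w_k. Expanding all 8 terms:
T_{111}*u_1*v_1*w_1 = 4*-4*-2*-3 = -96  (running total: -96)
T_{112}*u_1*v_1*w_2 = -3*-4*-2*-2 = 48  (running total: -48)
T_{121}*u_1*v_2*w_1 = 2*-4*-4*-3 = -96  (running total: -144)
T_{122}*u_1*v_2*w_2 = 3*-4*-4*-2 = -96  (running total: -240)
T_{211}*u_2*v_1*w_1 = -4*2*-2*-3 = -48  (running total: -288)
T_{212}*u_2*v_1*w_2 = 0*2*-2*-2 = 0  (running total: -288)
T_{221}*u_2*v_2*w_1 = 3*2*-4*-3 = 72  (running total: -216)
T_{222}*u_2*v_2*w_2 = -1*2*-4*-2 = -16  (running total: -232)
S = -232

-232


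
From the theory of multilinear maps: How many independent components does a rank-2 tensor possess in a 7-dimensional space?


The number of components of a rank-r tensor in d dimensions is d^r.
Here d = 7 and r = 2.
7^2 = 49

49


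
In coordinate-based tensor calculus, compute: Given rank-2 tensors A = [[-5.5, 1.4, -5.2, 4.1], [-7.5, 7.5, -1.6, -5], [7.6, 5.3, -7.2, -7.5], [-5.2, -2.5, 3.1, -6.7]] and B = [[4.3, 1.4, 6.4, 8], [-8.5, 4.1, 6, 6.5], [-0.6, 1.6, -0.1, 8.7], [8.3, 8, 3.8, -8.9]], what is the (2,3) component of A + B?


Tensor addition is component-wise: (A + B)_{ij} = A_{ij} + B_{ij}.
A_{23} = -1.6
B_{23} = 6
(A + B)_{23} = -1.6 + 6 = 4.4

4.4


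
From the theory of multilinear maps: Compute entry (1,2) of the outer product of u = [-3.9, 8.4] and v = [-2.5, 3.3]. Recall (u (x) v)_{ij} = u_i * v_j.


The outer product entry T_{ij} = u_i * v_j.
We need i=1, j=2.
u_1 = -3.9, v_2 = 3.3
T_{1,2} = -3.9 * 3.3 = -12.87

-12.87


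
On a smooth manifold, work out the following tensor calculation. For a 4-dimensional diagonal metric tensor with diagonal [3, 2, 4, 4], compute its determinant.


For a diagonal metric, the determinant is the product of diagonal entries.
Diagonal entries: 3, 2, 4, 4
det(g) = 3 * 2 * 4 * 4 = 96

96


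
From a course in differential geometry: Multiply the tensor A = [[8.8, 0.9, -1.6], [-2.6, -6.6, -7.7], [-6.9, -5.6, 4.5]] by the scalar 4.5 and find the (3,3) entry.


Scalar multiplication: (cA)_{ij} = c * A_{ij}.
c = 4.5
A_{33} = 4.5
(cA)_{33} = 4.5 * 4.5 = 20.25

20.25


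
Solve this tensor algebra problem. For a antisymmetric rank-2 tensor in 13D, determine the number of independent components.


A antisymmetric rank-2 tensor in d dimensions has d(d-1)/2 independent components.
d = 13
d(d-1)/2 = 13 * 12 / 2 = 156 / 2 = 78

78


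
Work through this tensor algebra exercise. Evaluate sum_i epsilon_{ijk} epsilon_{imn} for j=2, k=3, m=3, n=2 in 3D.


Using the identity: epsilon_{ijk} epsilon_{imn} = delta_{jm} delta_{kn} - delta_{jn} delta_{km}.
delta_{23} = 0
delta_{32} = 0
delta_{22} = 1
delta_{33} = 1
Result = 0 * 0 - 1 * 1 = 0 - 1 = -1

-1


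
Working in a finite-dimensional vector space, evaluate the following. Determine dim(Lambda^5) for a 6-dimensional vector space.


The dimension of the space of p-forms on an n-dimensional space is C(n, p).
n = 6, p = 5
C(6, 5) = 6! / (5! * 1!) = 6

6


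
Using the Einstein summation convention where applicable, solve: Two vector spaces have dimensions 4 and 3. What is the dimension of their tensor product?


The dimension of a tensor product is the product of dimensions.
dim(V) = 4, dim(W) = 3
dim(V (x) W) = 4 * 3 = 12

12


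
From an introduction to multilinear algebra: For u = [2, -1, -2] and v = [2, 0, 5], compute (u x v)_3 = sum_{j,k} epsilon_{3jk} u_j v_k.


(u x v)_3 = sum_{j,k} epsilon_{3jk} u_j v_k. Only permutations of (1,2,3) contribute; the two non-zero terms are:
eps_{312} u_1 v_2 = 1 * 2 * 0 = 0
eps_{321} u_2 v_1 = -1 * -1 * 2 = 2
(u x v)_3 = 2

2


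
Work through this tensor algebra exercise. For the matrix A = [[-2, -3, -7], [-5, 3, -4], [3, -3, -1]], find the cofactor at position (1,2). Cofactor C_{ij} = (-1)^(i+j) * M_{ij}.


To find cofactor C_{12}, delete row 1 and column 2.
The resulting 2x2 submatrix is: [[-5, -4], [3, -1]]
Minor M_{12} = -5*-1 - -4*3
  = 5 - -12 = 17
Sign = (-1)^(1+2) = (-1)^3 = -1
Cofactor C_{12} = -1 * 17 = -17

-17


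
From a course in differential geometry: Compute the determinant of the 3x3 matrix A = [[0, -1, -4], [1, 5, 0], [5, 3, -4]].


Expanding along the first row, det(A) = a11*M_11 - a12*M_12 + a13*M_13, where M_1j is the (1,j) minor.
Minor M_11 = 5*-4 - 0*3 = -20
Minor M_12 = 1*-4 - 0*5 = -4
Minor M_13 = 1*3 - 5*5 = -22
det = 0*(-20) - -1*(-4) + -4*(-22)
    = 0 - 4 + 88
    = 84

84


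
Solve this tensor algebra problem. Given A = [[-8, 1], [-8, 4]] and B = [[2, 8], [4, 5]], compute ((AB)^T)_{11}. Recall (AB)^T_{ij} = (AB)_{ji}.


(AB)^T_{ij} = (AB)_{ji} = sum_k A_{jk} B_{ki}.
For i=1, j=1 we need (AB)_{11}:
A_{11} * B_{11} = -8 * 2 = -16
A_{12} * B_{21} = 1 * 4 = 4
Sum = -16 + 4 = -12

-12


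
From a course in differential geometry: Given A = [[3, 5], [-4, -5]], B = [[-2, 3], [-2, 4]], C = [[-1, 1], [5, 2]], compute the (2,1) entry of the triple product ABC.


(ABC)_{21} = sum_m (AB)_{2m} C_{m1}. First compute row 2 of AB.
(AB)_{21} = -4*-2 + -5*-2 = 18
(AB)_{22} = -4*3 + -5*4 = -32
Now contract with column 1 of C:
(AB)_{21} * C_{11} = 18 * -1 = -18
(AB)_{22} * C_{21} = -32 * 5 = -160
(ABC)_{21} = -18 + -160 = -178

-178


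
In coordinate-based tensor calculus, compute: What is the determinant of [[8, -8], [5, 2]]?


For a 2x2 matrix [[a, b], [c, d]], det = a*d - b*c.
a = 8, b = -8, c = 5, d = 2
a*d = 8 * 2 = 16
b*c = -8 * 5 = -40
det = 16 - -40 = 56

56


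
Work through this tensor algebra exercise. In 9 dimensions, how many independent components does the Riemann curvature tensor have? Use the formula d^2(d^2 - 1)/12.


The Riemann tensor in d dimensions has d^2(d^2 - 1)/12 independent components.
d = 9, so d^2 = 81
d^2 - 1 = 80
d^2(d^2 - 1) = 81 * 80 = 6480
Divide by 12: 6480 / 12 = 540

540


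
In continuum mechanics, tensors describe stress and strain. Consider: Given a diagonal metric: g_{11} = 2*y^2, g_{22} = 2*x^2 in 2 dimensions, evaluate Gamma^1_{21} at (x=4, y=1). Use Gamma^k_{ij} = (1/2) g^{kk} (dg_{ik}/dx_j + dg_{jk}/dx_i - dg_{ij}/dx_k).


For a diagonal metric, Gamma^k_{ij} = (1/2) g^{kk} (dg_{ik}/dx_j + dg_{jk}/dx_i - dg_{ij}/dx_k).
The metric is diagonal, so g_{ab} = 0 for a != b.
At the given point: g_{11} = 2, g_{22} = 32
g^{11} = 1/2
dg_{21}/dx_1 = 0 (off-diagonal)
dg_{11}/dx_2 = dg_{11}/dx_2 = 4
dg_{21}/dx_1 = 0 (off-diagonal)
Numerator = 0 + 4 - 0 = 4
Gamma^1_{21} = 4 / (2 * 2) = 1

1


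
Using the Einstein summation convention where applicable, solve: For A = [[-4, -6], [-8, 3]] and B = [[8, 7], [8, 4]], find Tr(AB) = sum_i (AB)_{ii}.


Tr(AB) = sum_i (AB)_{ii} where (AB)_{ii} = sum_k A_{ik} B_{ki}.
(AB)_{11} = -4*8 + -6*8 = -80
(AB)_{22} = -8*7 + 3*4 = -44
Tr(AB) = -80 + -44 = -124

-124


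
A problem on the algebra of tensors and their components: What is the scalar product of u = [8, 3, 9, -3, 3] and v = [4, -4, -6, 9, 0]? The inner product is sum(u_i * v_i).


The inner product u . v = sum of u_i * v_i.
Term-by-term: 8 * 4, 3 * -4, 9 * -6, -3 * 9, 3 * 0
Products: 32, -12, -54, -27, 0
Sum = 32 + -12 + -54 + -27 + 0 = -61

-61


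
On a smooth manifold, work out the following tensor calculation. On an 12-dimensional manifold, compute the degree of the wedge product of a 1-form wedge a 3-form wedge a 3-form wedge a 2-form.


The degree of a wedge product is the sum of the degrees of the individual forms.
Degrees: 1, 3, 3, 2
Total degree = 1 + 3 + 3 + 2 = 9

9


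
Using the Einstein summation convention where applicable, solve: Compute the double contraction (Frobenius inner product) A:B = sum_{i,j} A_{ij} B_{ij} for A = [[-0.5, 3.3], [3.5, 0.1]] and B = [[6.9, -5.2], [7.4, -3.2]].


A:B = sum over all i,j of A_{ij} * B_{ij}.
Row 1: -0.5*6.9=-3.45, 3.3*-5.2=-17.16 => row sum = -20.61
Row 2: 3.5*7.4=25.9, 0.1*-3.2=-0.32 => row sum = 25.58
Total = -20.61 + 25.58 = 4.97

4.97


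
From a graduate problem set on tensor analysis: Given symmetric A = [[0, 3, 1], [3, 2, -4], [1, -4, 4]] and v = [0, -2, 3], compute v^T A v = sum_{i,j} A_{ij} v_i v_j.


First compute Av:
(Av)_1 = 0*0 + 3*-2 + 1*3 = -3
(Av)_2 = 3*0 + 2*-2 + -4*3 = -16
(Av)_3 = 1*0 + -4*-2 + 4*3 = 20
Av = [-3, -16, 20]
Then v^T (Av) = 0*-3 + -2*-16 + 3*20
= 0 + 32 + 60 = 92

92


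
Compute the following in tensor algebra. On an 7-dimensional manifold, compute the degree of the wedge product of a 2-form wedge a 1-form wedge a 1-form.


The degree of a wedge product is the sum of the degrees of the individual forms.
Degrees: 2, 1, 1
Total degree = 2 + 1 + 1 = 4

4


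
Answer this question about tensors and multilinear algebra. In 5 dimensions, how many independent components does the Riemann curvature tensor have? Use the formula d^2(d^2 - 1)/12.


The Riemann tensor in d dimensions has d^2(d^2 - 1)/12 independent components.
d = 5, so d^2 = 25
d^2 - 1 = 24
d^2(d^2 - 1) = 25 * 24 = 600
Divide by 12: 600 / 12 = 50

50


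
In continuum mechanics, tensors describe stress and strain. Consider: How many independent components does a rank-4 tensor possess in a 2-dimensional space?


The number of components of a rank-r tensor in d dimensions is d^r.
Here d = 2 and r = 4.
2^4 = 16

16


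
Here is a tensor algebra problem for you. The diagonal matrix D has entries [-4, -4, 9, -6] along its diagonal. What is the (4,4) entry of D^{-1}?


For a diagonal matrix, the inverse has entries (D^{-1})_{ii} = 1/d_{ii}.
The diagonal entries are: d_{11} = -4, d_{22} = -4, d_{33} = 9, d_{44} = -6
We need (D^{-1})_{44} = 1/d_{44} = 1/-6 = -1/6

-1/6


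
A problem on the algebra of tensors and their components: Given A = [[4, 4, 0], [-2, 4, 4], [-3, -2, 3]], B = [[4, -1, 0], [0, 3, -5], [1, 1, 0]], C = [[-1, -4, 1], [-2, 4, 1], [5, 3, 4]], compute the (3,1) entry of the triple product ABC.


(ABC)_{31} = sum_m (AB)_{3m} C_{m1}. First compute row 3 of AB.
(AB)_{31} = -3*4 + -2*0 + 3*1 = -9
(AB)_{32} = -3*-1 + -2*3 + 3*1 = 0
(AB)_{33} = -3*0 + -2*-5 + 3*0 = 10
Now contract with column 1 of C:
(AB)_{31} * C_{11} = -9 * -1 = 9
(AB)_{32} * C_{21} = 0 * -2 = 0
(AB)_{33} * C_{31} = 10 * 5 = 50
(ABC)_{31} = 9 + 0 + 50 = 59

59


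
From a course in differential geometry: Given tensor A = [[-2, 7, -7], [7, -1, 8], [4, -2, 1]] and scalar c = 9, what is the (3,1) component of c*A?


Scalar multiplication: (cA)_{ij} = c * A_{ij}.
c = 9
A_{31} = 4
(cA)_{31} = 9 * 4 = 36

36


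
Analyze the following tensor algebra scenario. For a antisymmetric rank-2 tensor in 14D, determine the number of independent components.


A antisymmetric rank-2 tensor in d dimensions has d(d-1)/2 independent components.
d = 14
d(d-1)/2 = 14 * 13 / 2 = 182 / 2 = 91

91


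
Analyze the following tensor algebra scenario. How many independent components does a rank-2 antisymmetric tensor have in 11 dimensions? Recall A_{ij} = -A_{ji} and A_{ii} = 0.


An antisymmetric rank-2 tensor satisfies A_{ij} = -A_{ji}, so diagonal entries are zero.
The independent components are the upper-triangular entries: C(n, 2) = n(n-1)/2.
n = 11
C(11, 2) = 11 * 10 / 2 = 110 / 2 = 55

55


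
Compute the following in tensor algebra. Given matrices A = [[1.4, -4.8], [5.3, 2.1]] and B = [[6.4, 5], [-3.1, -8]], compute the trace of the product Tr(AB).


Tr(AB) = sum_i (AB)_{ii} where (AB)_{ii} = sum_k A_{ik} B_{ki}.
(AB)_{11} = 1.4*6.4 + -4.8*-3.1 = 23.84
(AB)_{22} = 5.3*5 + 2.1*-8 = 9.7
Tr(AB) = 23.84 + 9.7 = 33.54

33.54


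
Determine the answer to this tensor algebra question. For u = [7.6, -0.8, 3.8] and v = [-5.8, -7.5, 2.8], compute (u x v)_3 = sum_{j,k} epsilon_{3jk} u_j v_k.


(u x v)_3 = sum_{j,k} epsilon_{3jk} u_j v_k. Only permutations of (1,2,3) contribute; the two non-zero terms are:
eps_{312} u_1 v_2 = 1 * 7.6 * -7.5 = -57
eps_{321} u_2 v_1 = -1 * -0.8 * -5.8 = -4.64
(u x v)_3 = -61.64

-61.64


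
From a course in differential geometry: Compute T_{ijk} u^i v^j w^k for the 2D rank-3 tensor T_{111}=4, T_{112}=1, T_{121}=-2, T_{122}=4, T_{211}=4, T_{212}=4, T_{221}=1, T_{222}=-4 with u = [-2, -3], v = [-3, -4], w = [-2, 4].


S = sum over i,j,k of T_{ijk} u_i v_j w_k. Expanding all 8 terms:
T_{111}*u_1*v_1*w_1 = 4*-2*-3*-2 = -48  (running total: -48)
T_{112}*u_1*v_1*w_2 = 1*-2*-3*4 = 24  (running total: -24)
T_{121}*u_1*v_2*w_1 = -2*-2*-4*-2 = 32  (running total: 8)
T_{122}*u_1*v_2*w_2 = 4*-2*-4*4 = 128  (running total: 136)
T_{211}*u_2*v_1*w_1 = 4*-3*-3*-2 = -72  (running total: 64)
T_{212}*u_2*v_1*w_2 = 4*-3*-3*4 = 144  (running total: 208)
T_{221}*u_2*v_2*w_1 = 1*-3*-4*-2 = -24  (running total: 184)
T_{222}*u_2*v_2*w_2 = -4*-3*-4*4 = -192  (running total: -8)
S = -8

-8


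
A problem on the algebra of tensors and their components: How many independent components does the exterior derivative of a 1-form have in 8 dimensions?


The exterior derivative of a p-form is a (p+1)-form.
Its number of independent components is C(n, p+1).
n = 8, p+1 = 2
C(8, 2) = 28

28


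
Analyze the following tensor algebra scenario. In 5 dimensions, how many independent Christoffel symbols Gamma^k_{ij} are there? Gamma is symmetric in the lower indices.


Christoffel symbols Gamma^k_{ij} are symmetric in i,j, so there are d * d(d+1)/2 independent symbols.
d = 5
d(d+1)/2 = 5 * 6 / 2 = 15
Total = 5 * 15 = 75

75


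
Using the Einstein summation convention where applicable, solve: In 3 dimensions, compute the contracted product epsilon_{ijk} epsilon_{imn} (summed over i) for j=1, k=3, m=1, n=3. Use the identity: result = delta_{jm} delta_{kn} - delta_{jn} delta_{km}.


Using the identity: epsilon_{ijk} epsilon_{imn} = delta_{jm} delta_{kn} - delta_{jn} delta_{km}.
delta_{11} = 1
delta_{33} = 1
delta_{13} = 0
delta_{31} = 0
Result = 1 * 1 - 0 * 0 = 1 - 0 = 1

1


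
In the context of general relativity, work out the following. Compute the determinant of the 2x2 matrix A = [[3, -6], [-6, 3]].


For a 2x2 matrix [[a, b], [c, d]], det = a*d - b*c.
a = 3, b = -6, c = -6, d = 3
a*d = 3 * 3 = 9
b*c = -6 * -6 = 36
det = 9 - 36 = -27

-27


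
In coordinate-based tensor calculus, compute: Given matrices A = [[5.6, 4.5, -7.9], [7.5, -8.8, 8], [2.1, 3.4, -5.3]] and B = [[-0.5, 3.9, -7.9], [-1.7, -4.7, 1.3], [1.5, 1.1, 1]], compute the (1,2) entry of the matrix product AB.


(AB)_{ij} = sum_k A_{ik} B_{kj}.
For i=1, j=2:
A_{11} * B_{12} = 5.6 * 3.9 = 21.84
A_{12} * B_{22} = 4.5 * -4.7 = -21.15
A_{13} * B_{32} = -7.9 * 1.1 = -8.69
Sum = 21.84 + -21.15 + -8.69 = -8

-8


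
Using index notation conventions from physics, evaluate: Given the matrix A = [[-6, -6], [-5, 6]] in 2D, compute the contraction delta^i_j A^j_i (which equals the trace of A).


The contraction (trace) of a rank-2 tensor is the sum of its diagonal elements.
Diagonal entries: A[1,1] = -6, A[2,2] = 6
Tr(A) = -6 + 6 = 0

0


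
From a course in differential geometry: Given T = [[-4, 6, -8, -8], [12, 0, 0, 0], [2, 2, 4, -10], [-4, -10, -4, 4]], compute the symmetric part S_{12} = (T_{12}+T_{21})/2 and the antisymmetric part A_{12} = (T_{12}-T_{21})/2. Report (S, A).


T_{12} = 6
T_{21} = 12
S_{12} = (6 + 12)/2 = 18/2 = 9
A_{12} = (6 - 12)/2 = -6/2 = -3
Check: S + A = 9 + -3 = 6 = T_{12}.

(9, -3)


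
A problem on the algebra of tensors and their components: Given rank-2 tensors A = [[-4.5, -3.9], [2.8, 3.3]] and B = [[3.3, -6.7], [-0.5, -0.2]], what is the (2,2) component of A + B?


Tensor addition is component-wise: (A + B)_{ij} = A_{ij} + B_{ij}.
A_{22} = 3.3
B_{22} = -0.2
(A + B)_{22} = 3.3 + -0.2 = 3.1

3.1


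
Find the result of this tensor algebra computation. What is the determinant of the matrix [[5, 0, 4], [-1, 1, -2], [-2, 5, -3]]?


Expanding along the first row, det(A) = a11*M_11 - a12*M_12 + a13*M_13, where M_1j is the (1,j) minor.
Minor M_11 = 1*-3 - -2*5 = 7
Minor M_12 = -1*-3 - -2*-2 = -1
Minor M_13 = -1*5 - 1*-2 = -3
det = 5*(7) - 0*(-1) + 4*(-3)
    = 35 - 0 + -12
    = 23

23


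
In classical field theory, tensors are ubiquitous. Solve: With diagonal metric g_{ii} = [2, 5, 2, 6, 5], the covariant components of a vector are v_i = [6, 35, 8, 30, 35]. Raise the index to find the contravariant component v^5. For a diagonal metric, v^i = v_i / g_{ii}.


To raise an index with a diagonal metric: v^i = v_i / g_{ii}.
For index 5: v_5 = 35, g_{55} = 5
v^5 = 35 / 5 = 7

7


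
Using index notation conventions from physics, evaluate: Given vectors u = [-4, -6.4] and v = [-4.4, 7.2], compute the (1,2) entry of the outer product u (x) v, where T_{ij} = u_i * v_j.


The outer product entry T_{ij} = u_i * v_j.
We need i=1, j=2.
u_1 = -4, v_2 = 7.2
T_{1,2} = -4 * 7.2 = -28.8

-28.8


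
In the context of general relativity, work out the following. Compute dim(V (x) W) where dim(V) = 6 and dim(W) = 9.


The dimension of a tensor product is the product of dimensions.
dim(V) = 6, dim(W) = 9
dim(V (x) W) = 6 * 9 = 54

54


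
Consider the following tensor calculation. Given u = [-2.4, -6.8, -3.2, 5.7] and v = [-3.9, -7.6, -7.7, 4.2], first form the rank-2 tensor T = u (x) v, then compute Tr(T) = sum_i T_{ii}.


The outer product gives T_{ij} = u_i v_j.
The trace (contraction) is Tr(T) = sum_i T_{ii} = sum_i u_i v_i.
Diagonal entries:
T_{11} = u_1 * v_1 = -2.4 * -3.9 = 9.36
T_{22} = u_2 * v_2 = -6.8 * -7.6 = 51.68
T_{33} = u_3 * v_3 = -3.2 * -7.7 = 24.64
T_{44} = u_4 * v_4 = 5.7 * 4.2 = 23.94
Tr(T) = 9.36 + 51.68 + 24.64 + 23.94 = 109.62

109.62


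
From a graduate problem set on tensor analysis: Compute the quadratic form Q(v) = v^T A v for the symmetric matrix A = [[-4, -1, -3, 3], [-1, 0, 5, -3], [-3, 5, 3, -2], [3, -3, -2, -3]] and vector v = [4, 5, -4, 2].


First compute Av:
(Av)_1 = -4*4 + -1*5 + -3*-4 + 3*2 = -3
(Av)_2 = -1*4 + 0*5 + 5*-4 + -3*2 = -30
(Av)_3 = -3*4 + 5*5 + 3*-4 + -2*2 = -3
(Av)_4 = 3*4 + -3*5 + -2*-4 + -3*2 = -1
Av = [-3, -30, -3, -1]
Then v^T (Av) = 4*-3 + 5*-30 + -4*-3 + 2*-1
= -12 + -150 + 12 + -2 = -152

-152


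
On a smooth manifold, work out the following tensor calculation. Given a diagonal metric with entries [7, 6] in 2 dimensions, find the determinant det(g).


For a diagonal metric, the determinant is the product of diagonal entries.
Diagonal entries: 7, 6
det(g) = 7 * 6 = 42

42


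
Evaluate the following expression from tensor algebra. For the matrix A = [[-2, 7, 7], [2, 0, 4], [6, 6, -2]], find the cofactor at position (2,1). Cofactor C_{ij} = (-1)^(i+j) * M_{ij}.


To find cofactor C_{21}, delete row 2 and column 1.
The resulting 2x2 submatrix is: [[7, 7], [6, -2]]
Minor M_{21} = 7*-2 - 7*6
  = -14 - 42 = -56
Sign = (-1)^(2+1) = (-1)^3 = -1
Cofactor C_{21} = -1 * -56 = 56

56


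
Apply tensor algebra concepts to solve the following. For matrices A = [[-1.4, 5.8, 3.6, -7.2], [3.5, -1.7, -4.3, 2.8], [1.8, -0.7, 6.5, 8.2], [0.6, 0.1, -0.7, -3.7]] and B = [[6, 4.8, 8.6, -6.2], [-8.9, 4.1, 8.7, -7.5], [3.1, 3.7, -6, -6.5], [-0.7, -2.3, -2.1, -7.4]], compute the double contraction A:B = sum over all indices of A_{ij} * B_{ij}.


A:B = sum over all i,j of A_{ij} * B_{ij}.
Row 1: -1.4*6=-8.4, 5.8*4.8=27.84, 3.6*8.6=30.96, -7.2*-6.2=44.64 => row sum = 95.04
Row 2: 3.5*-8.9=-31.15, -1.7*4.1=-6.97, -4.3*8.7=-37.41, 2.8*-7.5=-21 => row sum = -96.53
Row 3: 1.8*3.1=5.58, -0.7*3.7=-2.59, 6.5*-6=-39, 8.2*-6.5=-53.3 => row sum = -89.31
Row 4: 0.6*-0.7=-0.42, 0.1*-2.3=-0.23, -0.7*-2.1=1.47, -3.7*-7.4=27.38 => row sum = 28.2
Total = 95.04 + -96.53 + -89.31 + 28.2 = -62.6

-62.6


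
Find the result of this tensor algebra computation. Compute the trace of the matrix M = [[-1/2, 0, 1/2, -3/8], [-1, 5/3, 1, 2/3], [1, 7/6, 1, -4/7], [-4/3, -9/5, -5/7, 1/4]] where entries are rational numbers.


The trace is the sum of diagonal entries.
Diagonal: M[1,1] = -1/2, M[2,2] = 5/3, M[3,3] = 1, M[4,4] = 1/4
Tr(M) = -1/2 + 5/3 + 1 + 1/4
Computing step by step:
After adding M[1,1]: -1/2
After adding M[2,2]: 7/6
After adding M[3,3]: 13/6
After adding M[4,4]: 29/12
Tr(M) = 29/12

29/12


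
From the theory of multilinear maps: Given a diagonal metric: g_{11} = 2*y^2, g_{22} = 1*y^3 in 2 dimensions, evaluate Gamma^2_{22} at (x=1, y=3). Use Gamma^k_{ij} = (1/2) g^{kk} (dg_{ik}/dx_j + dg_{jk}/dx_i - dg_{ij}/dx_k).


For a diagonal metric, Gamma^k_{ij} = (1/2) g^{kk} (dg_{ik}/dx_j + dg_{jk}/dx_i - dg_{ij}/dx_k).
The metric is diagonal, so g_{ab} = 0 for a != b.
At the given point: g_{11} = 18, g_{22} = 27
g^{22} = 1/27
dg_{22}/dx_2 = dg_{22}/dx_2 = 27
dg_{22}/dx_2 = dg_{22}/dx_2 = 27
dg_{22}/dx_2 = dg_{22}/dx_2 = 27
Numerator = 27 + 27 - 27 = 27
Gamma^2_{22} = 27 / (2 * 27) = 1/2

1/2


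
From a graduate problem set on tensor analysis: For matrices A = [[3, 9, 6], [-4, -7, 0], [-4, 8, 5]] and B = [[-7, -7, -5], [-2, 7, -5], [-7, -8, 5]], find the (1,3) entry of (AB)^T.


(AB)^T_{ij} = (AB)_{ji} = sum_k A_{jk} B_{ki}.
For i=1, j=3 we need (AB)_{31}:
A_{31} * B_{11} = -4 * -7 = 28
A_{32} * B_{21} = 8 * -2 = -16
A_{33} * B_{31} = 5 * -7 = -35
Sum = 28 + -16 + -35 = -23

-23


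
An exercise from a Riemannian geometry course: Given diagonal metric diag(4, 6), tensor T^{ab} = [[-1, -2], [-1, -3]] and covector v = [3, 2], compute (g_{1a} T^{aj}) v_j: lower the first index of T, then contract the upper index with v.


Step 1: lower the first index. For a diagonal metric, g_{ia} T^{aj} = g_{ii} T^{ij} (no sum on i).
g_{11} = 4
S_1{}^1 = 4 * T^{11} = 4 * -1 = -4
S_1{}^2 = 4 * T^{12} = 4 * -2 = -8
Step 2: contract S_1{}^j with v_j.
S_1{}^1 * v_1 = -4 * 3 = -12
S_1{}^2 * v_2 = -8 * 2 = -16
Result = -12 + -16 = -28

-28


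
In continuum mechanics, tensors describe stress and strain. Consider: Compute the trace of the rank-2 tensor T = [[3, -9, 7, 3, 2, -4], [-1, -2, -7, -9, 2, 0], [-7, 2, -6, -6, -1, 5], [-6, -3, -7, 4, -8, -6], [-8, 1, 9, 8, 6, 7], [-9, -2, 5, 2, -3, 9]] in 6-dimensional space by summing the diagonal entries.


The contraction (trace) of a rank-2 tensor is the sum of its diagonal elements.
Diagonal entries: A[1,1] = 3, A[2,2] = -2, A[3,3] = -6, A[4,4] = 4, A[5,5] = 6, A[6,6] = 9
Tr(A) = 3 + -2 + -6 + 4 + 6 + 9 = 14

14


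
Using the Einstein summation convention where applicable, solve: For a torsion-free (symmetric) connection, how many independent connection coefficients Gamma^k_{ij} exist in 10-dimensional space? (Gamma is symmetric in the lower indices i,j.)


Christoffel symbols Gamma^k_{ij} are symmetric in i,j, so there are d * d(d+1)/2 independent symbols.
d = 10
d(d+1)/2 = 10 * 11 / 2 = 55
Total = 10 * 55 = 550

550


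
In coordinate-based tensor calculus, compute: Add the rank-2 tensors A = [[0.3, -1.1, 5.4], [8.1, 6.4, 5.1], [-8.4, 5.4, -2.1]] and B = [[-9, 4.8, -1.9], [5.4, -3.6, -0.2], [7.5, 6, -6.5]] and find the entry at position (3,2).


Tensor addition is component-wise: (A + B)_{ij} = A_{ij} + B_{ij}.
A_{32} = 5.4
B_{32} = 6
(A + B)_{32} = 5.4 + 6 = 11.4

11.4


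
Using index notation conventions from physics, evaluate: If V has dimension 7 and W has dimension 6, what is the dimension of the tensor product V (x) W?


The dimension of a tensor product is the product of dimensions.
dim(V) = 7, dim(W) = 6
dim(V (x) W) = 7 * 6 = 42

42


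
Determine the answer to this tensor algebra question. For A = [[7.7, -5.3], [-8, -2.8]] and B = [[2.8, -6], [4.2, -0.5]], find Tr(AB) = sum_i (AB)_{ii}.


Tr(AB) = sum_i (AB)_{ii} where (AB)_{ii} = sum_k A_{ik} B_{ki}.
(AB)_{11} = 7.7*2.8 + -5.3*4.2 = -0.7
(AB)_{22} = -8*-6 + -2.8*-0.5 = 49.4
Tr(AB) = -0.7 + 49.4 = 48.7

48.7


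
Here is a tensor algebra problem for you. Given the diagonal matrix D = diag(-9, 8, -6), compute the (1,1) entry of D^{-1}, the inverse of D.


For a diagonal matrix, the inverse has entries (D^{-1})_{ii} = 1/d_{ii}.
The diagonal entries are: d_{11} = -9, d_{22} = 8, d_{33} = -6
We need (D^{-1})_{11} = 1/d_{11} = 1/-9 = -1/9

-1/9


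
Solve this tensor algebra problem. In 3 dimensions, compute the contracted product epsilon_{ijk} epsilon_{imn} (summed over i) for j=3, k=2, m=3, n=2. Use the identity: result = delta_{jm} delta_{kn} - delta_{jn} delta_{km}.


Using the identity: epsilon_{ijk} epsilon_{imn} = delta_{jm} delta_{kn} - delta_{jn} delta_{km}.
delta_{33} = 1
delta_{22} = 1
delta_{32} = 0
delta_{23} = 0
Result = 1 * 1 - 0 * 0 = 1 - 0 = 1

1


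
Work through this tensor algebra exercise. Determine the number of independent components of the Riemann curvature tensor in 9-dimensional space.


The Riemann tensor in d dimensions has d^2(d^2 - 1)/12 independent components.
d = 9, so d^2 = 81
d^2 - 1 = 80
d^2(d^2 - 1) = 81 * 80 = 6480
Divide by 12: 6480 / 12 = 540

540


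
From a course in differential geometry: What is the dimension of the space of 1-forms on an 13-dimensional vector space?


The dimension of the space of p-forms on an n-dimensional space is C(n, p).
n = 13, p = 1
C(13, 1) = 13! / (1! * 12!) = 13

13


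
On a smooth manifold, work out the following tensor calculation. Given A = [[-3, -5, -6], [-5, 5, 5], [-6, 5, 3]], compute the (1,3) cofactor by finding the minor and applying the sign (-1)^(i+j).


To find cofactor C_{13}, delete row 1 and column 3.
The resulting 2x2 submatrix is: [[-5, 5], [-6, 5]]
Minor M_{13} = -5*5 - 5*-6
  = -25 - -30 = 5
Sign = (-1)^(1+3) = (-1)^4 = 1
Cofactor C_{13} = 1 * 5 = 5

5


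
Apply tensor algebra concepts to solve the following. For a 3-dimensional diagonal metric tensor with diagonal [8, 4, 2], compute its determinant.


For a diagonal metric, the determinant is the product of diagonal entries.
Diagonal entries: 8, 4, 2
det(g) = 8 * 4 * 2 = 64

64


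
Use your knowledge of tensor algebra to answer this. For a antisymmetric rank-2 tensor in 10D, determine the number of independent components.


A antisymmetric rank-2 tensor in d dimensions has d(d-1)/2 independent components.
d = 10
d(d-1)/2 = 10 * 9 / 2 = 90 / 2 = 45

45


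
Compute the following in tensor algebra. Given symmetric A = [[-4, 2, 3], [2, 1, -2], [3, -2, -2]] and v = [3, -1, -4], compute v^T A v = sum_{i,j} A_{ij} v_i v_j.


First compute Av:
(Av)_1 = -4*3 + 2*-1 + 3*-4 = -26
(Av)_2 = 2*3 + 1*-1 + -2*-4 = 13
(Av)_3 = 3*3 + -2*-1 + -2*-4 = 19
Av = [-26, 13, 19]
Then v^T (Av) = 3*-26 + -1*13 + -4*19
= -78 + -13 + -76 = -167

-167


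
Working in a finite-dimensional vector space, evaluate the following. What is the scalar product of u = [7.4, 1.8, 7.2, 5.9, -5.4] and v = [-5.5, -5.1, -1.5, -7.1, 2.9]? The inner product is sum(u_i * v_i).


The inner product u . v = sum of u_i * v_i.
Term-by-term: 7.4 * -5.5, 1.8 * -5.1, 7.2 * -1.5, 5.9 * -7.1, -5.4 * 2.9
Products: -40.7, -9.18, -10.8, -41.89, -15.66
Sum = -40.7 + -9.18 + -10.8 + -41.89 + -15.66 = -118.23

-118.23


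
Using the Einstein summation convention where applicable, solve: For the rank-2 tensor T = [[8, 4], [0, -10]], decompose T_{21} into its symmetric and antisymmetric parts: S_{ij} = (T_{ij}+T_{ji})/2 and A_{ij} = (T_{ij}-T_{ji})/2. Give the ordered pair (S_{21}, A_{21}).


T_{21} = 0
T_{12} = 4
S_{21} = (0 + 4)/2 = 4/2 = 2
A_{21} = (0 - 4)/2 = -4/2 = -2
Check: S + A = 2 + -2 = 0 = T_{21}.

(2, -2)


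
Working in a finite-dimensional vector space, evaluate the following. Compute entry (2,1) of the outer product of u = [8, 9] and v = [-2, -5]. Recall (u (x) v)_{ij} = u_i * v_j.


The outer product entry T_{ij} = u_i * v_j.
We need i=2, j=1.
u_2 = 9, v_1 = -2
T_{2,1} = 9 * -2 = -18

-18


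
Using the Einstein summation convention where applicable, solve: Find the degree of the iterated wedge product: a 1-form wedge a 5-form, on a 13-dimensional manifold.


The degree of a wedge product is the sum of the degrees of the individual forms.
Degrees: 1, 5
Total degree = 1 + 5 = 6

6


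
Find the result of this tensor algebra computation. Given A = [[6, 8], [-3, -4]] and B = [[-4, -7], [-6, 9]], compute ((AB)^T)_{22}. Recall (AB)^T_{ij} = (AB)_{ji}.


(AB)^T_{ij} = (AB)_{ji} = sum_k A_{jk} B_{ki}.
For i=2, j=2 we need (AB)_{22}:
A_{21} * B_{12} = -3 * -7 = 21
A_{22} * B_{22} = -4 * 9 = -36
Sum = 21 + -36 = -15

-15


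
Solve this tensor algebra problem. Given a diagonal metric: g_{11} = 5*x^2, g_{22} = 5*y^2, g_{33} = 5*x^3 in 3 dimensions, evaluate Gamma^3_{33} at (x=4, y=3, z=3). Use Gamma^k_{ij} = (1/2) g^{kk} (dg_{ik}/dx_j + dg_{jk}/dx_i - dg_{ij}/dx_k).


For a diagonal metric, Gamma^k_{ij} = (1/2) g^{kk} (dg_{ik}/dx_j + dg_{jk}/dx_i - dg_{ij}/dx_k).
The metric is diagonal, so g_{ab} = 0 for a != b.
At the given point: g_{11} = 80, g_{22} = 45, g_{33} = 320
g^{33} = 1/320
dg_{33}/dx_3 = dg_{33}/dx_3 = 0
dg_{33}/dx_3 = dg_{33}/dx_3 = 0
dg_{33}/dx_3 = dg_{33}/dx_3 = 0
Numerator = 0 + 0 - 0 = 0
Gamma^3_{33} = 0 / (2 * 320) = 0

0


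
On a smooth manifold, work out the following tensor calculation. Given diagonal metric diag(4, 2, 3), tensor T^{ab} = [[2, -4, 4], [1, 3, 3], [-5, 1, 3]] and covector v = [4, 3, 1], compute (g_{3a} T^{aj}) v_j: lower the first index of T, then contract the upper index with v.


Step 1: lower the first index. For a diagonal metric, g_{ia} T^{aj} = g_{ii} T^{ij} (no sum on i).
g_{33} = 3
S_3{}^1 = 3 * T^{31} = 3 * -5 = -15
S_3{}^2 = 3 * T^{32} = 3 * 1 = 3
S_3{}^3 = 3 * T^{33} = 3 * 3 = 9
Step 2: contract S_3{}^j with v_j.
S_3{}^1 * v_1 = -15 * 4 = -60
S_3{}^2 * v_2 = 3 * 3 = 9
S_3{}^3 * v_3 = 9 * 1 = 9
Result = -60 + 9 + 9 = -42

-42


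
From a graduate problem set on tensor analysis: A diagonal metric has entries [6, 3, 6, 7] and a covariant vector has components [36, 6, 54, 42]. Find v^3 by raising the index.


To raise an index with a diagonal metric: v^i = v_i / g_{ii}.
For index 3: v_3 = 54, g_{33} = 6
v^3 = 54 / 6 = 9

9


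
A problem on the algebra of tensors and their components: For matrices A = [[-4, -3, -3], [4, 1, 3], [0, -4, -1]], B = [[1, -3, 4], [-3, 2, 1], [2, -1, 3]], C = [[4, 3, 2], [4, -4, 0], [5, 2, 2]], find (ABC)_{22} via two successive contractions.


(ABC)_{22} = sum_m (AB)_{2m} C_{m2}. First compute row 2 of AB.
(AB)_{21} = 4*1 + 1*-3 + 3*2 = 7
(AB)_{22} = 4*-3 + 1*2 + 3*-1 = -13
(AB)_{23} = 4*4 + 1*1 + 3*3 = 26
Now contract with column 2 of C:
(AB)_{21} * C_{12} = 7 * 3 = 21
(AB)_{22} * C_{22} = -13 * -4 = 52
(AB)_{23} * C_{32} = 26 * 2 = 52
(ABC)_{22} = 21 + 52 + 52 = 125

125


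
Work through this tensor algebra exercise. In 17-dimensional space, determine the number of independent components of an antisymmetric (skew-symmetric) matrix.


An antisymmetric rank-2 tensor satisfies A_{ij} = -A_{ji}, so diagonal entries are zero.
The independent components are the upper-triangular entries: C(n, 2) = n(n-1)/2.
n = 17
C(17, 2) = 17 * 16 / 2 = 272 / 2 = 136

136


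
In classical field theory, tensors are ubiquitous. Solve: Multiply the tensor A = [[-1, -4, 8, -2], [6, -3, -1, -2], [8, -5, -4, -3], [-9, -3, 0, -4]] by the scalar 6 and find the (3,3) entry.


Scalar multiplication: (cA)_{ij} = c * A_{ij}.
c = 6
A_{33} = -4
(cA)_{33} = 6 * -4 = -24

-24


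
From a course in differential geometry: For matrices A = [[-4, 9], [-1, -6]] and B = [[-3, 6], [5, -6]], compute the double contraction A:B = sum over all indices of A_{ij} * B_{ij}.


A:B = sum over all i,j of A_{ij} * B_{ij}.
Row 1: -4*-3=12, 9*6=54 => row sum = 66
Row 2: -1*5=-5, -6*-6=36 => row sum = 31
Total = 66 + 31 = 97

97


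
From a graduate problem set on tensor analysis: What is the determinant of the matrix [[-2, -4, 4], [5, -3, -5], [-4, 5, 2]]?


Expanding along the first row, det(A) = a11*M_11 - a12*M_12 + a13*M_13, where M_1j is the (1,j) minor.
Minor M_11 = -3*2 - -5*5 = 19
Minor M_12 = 5*2 - -5*-4 = -10
Minor M_13 = 5*5 - -3*-4 = 13
det = -2*(19) - -4*(-10) + 4*(13)
    = -38 - 40 + 52
    = -26

-26


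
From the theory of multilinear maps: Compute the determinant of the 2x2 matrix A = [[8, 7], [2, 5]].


For a 2x2 matrix [[a, b], [c, d]], det = a*d - b*c.
a = 8, b = 7, c = 2, d = 5
a*d = 8 * 5 = 40
b*c = 7 * 2 = 14
det = 40 - 14 = 26

26


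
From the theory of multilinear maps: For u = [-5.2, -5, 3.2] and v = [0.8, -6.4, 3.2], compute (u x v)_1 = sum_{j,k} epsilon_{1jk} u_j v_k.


(u x v)_1 = sum_{j,k} epsilon_{1jk} u_j v_k. Only permutations of (1,2,3) contribute; the two non-zero terms are:
eps_{123} u_2 v_3 = 1 * -5 * 3.2 = -16
eps_{132} u_3 v_2 = -1 * 3.2 * -6.4 = 20.48
(u x v)_1 = 4.48

4.48


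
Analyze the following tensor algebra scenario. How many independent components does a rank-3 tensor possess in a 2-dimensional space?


The number of components of a rank-r tensor in d dimensions is d^r.
Here d = 2 and r = 3.
2^3 = 8

8


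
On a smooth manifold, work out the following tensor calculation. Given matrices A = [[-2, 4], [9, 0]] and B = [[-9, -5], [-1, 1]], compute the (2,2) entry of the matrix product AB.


(AB)_{ij} = sum_k A_{ik} B_{kj}.
For i=2, j=2:
A_{21} * B_{12} = 9 * -5 = -45
A_{22} * B_{22} = 0 * 1 = 0
Sum = -45 + 0 = -45

-45


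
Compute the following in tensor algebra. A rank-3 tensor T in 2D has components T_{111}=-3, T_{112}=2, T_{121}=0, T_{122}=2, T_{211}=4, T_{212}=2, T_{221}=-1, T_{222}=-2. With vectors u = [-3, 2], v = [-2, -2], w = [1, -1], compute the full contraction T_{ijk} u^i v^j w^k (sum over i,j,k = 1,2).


S = sum over i,j,k of T_{ijk} u_i v_j w_k. Expanding all 8 terms:
T_{111}*u_1*v_1*w_1 = -3*-3*-2*1 = -18  (running total: -18)
T_{112}*u_1*v_1*w_2 = 2*-3*-2*-1 = -12  (running total: -30)
T_{121}*u_1*v_2*w_1 = 0*-3*-2*1 = 0  (running total: -30)
T_{122}*u_1*v_2*w_2 = 2*-3*-2*-1 = -12  (running total: -42)
T_{211}*u_2*v_1*w_1 = 4*2*-2*1 = -16  (running total: -58)
T_{212}*u_2*v_1*w_2 = 2*2*-2*-1 = 8  (running total: -50)
T_{221}*u_2*v_2*w_1 = -1*2*-2*1 = 4  (running total: -46)
T_{222}*u_2*v_2*w_2 = -2*2*-2*-1 = -8  (running total: -54)
S = -54

-54


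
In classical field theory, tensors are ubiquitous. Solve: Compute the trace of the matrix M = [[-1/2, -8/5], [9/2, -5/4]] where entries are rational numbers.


The trace is the sum of diagonal entries.
Diagonal: M[1,1] = -1/2, M[2,2] = -5/4
Tr(M) = -1/2 + -5/4
Computing step by step:
After adding M[1,1]: -1/2
After adding M[2,2]: -7/4
Tr(M) = -7/4

-7/4


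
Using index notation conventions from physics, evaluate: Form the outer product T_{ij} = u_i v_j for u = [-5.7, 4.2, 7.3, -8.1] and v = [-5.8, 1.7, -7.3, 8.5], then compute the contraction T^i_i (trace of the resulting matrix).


The outer product gives T_{ij} = u_i v_j.
The trace (contraction) is Tr(T) = sum_i T_{ii} = sum_i u_i v_i.
Diagonal entries:
T_{11} = u_1 * v_1 = -5.7 * -5.8 = 33.06
T_{22} = u_2 * v_2 = 4.2 * 1.7 = 7.14
T_{33} = u_3 * v_3 = 7.3 * -7.3 = -53.29
T_{44} = u_4 * v_4 = -8.1 * 8.5 = -68.85
Tr(T) = 33.06 + 7.14 + -53.29 + -68.85 = -81.94

-81.94


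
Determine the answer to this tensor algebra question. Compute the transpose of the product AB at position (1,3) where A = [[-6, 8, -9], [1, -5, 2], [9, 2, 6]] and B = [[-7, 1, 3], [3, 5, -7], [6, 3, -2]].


(AB)^T_{ij} = (AB)_{ji} = sum_k A_{jk} B_{ki}.
For i=1, j=3 we need (AB)_{31}:
A_{31} * B_{11} = 9 * -7 = -63
A_{32} * B_{21} = 2 * 3 = 6
A_{33} * B_{31} = 6 * 6 = 36
Sum = -63 + 6 + 36 = -21

-21


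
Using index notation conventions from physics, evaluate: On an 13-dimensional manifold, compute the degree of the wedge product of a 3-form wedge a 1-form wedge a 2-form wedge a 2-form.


The degree of a wedge product is the sum of the degrees of the individual forms.
Degrees: 3, 1, 2, 2
Total degree = 3 + 1 + 2 + 2 = 8

8


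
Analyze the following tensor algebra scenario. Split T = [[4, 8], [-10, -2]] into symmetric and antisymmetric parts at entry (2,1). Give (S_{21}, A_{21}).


T_{21} = -10
T_{12} = 8
S_{21} = (-10 + 8)/2 = -2/2 = -1
A_{21} = (-10 - 8)/2 = -18/2 = -9
Check: S + A = -1 + -9 = -10 = T_{21}.

(-1, -9)


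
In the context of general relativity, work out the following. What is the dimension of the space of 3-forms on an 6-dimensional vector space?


The dimension of the space of p-forms on an n-dimensional space is C(n, p).
n = 6, p = 3
C(6, 3) = 6! / (3! * 3!) = 20

20


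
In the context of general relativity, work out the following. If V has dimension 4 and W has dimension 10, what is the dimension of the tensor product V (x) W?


The dimension of a tensor product is the product of dimensions.
dim(V) = 4, dim(W) = 10
dim(V (x) W) = 4 * 10 = 40

40


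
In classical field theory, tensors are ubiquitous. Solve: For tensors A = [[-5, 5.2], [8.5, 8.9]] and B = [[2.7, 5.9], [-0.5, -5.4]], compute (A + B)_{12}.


Tensor addition is component-wise: (A + B)_{ij} = A_{ij} + B_{ij}.
A_{12} = 5.2
B_{12} = 5.9
(A + B)_{12} = 5.2 + 5.9 = 11.1

11.1


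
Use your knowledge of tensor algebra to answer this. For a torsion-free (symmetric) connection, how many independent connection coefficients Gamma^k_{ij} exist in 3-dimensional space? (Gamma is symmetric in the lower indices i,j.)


Christoffel symbols Gamma^k_{ij} are symmetric in i,j, so there are d * d(d+1)/2 independent symbols.
d = 3
d(d+1)/2 = 3 * 4 / 2 = 6
Total = 3 * 6 = 18

18


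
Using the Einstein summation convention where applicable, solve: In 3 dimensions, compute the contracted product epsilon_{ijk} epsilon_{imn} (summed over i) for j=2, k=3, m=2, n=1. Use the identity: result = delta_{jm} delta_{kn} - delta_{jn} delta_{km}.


Using the identity: epsilon_{ijk} epsilon_{imn} = delta_{jm} delta_{kn} - delta_{jn} delta_{km}.
delta_{22} = 1
delta_{31} = 0
delta_{21} = 0
delta_{32} = 0
Result = 1 * 0 - 0 * 0 = 0 - 0 = 0

0


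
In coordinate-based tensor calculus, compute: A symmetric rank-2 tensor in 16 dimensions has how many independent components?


A symmetric rank-2 tensor in d dimensions has d(d+1)/2 independent components.
d = 16
d(d+1)/2 = 16 * 17 / 2 = 272 / 2 = 136

136


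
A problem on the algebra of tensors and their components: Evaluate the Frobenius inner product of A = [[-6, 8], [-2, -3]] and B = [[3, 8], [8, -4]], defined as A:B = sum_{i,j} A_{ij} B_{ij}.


A:B = sum over all i,j of A_{ij} * B_{ij}.
Row 1: -6*3=-18, 8*8=64 => row sum = 46
Row 2: -2*8=-16, -3*-4=12 => row sum = -4
Total = 46 + -4 = 42

42


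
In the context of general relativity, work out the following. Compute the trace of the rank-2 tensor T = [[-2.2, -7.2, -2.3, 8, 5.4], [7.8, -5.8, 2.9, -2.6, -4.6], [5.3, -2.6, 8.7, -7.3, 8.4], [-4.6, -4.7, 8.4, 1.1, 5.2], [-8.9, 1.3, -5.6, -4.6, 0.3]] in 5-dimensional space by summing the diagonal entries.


The contraction (trace) of a rank-2 tensor is the sum of its diagonal elements.
Diagonal entries: A[1,1] = -2.2, A[2,2] = -5.8, A[3,3] = 8.7, A[4,4] = 1.1, A[5,5] = 0.3
Tr(A) = -2.2 + -5.8 + 8.7 + 1.1 + 0.3 = 2.1

2.1


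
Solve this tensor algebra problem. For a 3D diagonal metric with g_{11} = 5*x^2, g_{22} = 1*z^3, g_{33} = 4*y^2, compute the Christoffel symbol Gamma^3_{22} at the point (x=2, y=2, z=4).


For a diagonal metric, Gamma^k_{ij} = (1/2) g^{kk} (dg_{ik}/dx_j + dg_{jk}/dx_i - dg_{ij}/dx_k).
The metric is diagonal, so g_{ab} = 0 for a != b.
At the given point: g_{11} = 20, g_{22} = 64, g_{33} = 16
g^{33} = 1/16
dg_{23}/dx_2 = 0 (off-diagonal)
dg_{23}/dx_2 = 0 (off-diagonal)
dg_{22}/dx_3 = dg_{22}/dx_3 = 48
Numerator = 0 + 0 - 48 = -48
Gamma^3_{22} = -48 / (2 * 16) = -3/2

-3/2
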